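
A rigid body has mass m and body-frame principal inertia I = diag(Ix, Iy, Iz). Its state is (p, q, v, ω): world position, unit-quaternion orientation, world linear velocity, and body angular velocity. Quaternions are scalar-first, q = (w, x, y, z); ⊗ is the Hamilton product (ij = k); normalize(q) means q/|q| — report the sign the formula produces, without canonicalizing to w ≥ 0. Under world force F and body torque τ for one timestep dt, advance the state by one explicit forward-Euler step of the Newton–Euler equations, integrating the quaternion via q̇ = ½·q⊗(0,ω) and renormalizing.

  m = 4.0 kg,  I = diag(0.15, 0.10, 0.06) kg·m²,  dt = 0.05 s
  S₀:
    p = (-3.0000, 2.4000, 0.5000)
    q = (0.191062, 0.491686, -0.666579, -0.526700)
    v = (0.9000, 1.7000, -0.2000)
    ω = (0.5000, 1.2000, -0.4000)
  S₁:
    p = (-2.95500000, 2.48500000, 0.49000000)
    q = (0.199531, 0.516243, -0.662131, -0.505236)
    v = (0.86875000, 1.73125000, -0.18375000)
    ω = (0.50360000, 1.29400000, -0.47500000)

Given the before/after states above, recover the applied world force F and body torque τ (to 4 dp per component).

F = (-2.5000, 2.5000, 1.3000)
τ = (0.0300, 0.1700, -0.1200)

Δv = v₁−v₀ = (-0.03125000, 0.03125000, 0.01625000)
applied force F = (-2.5000, 2.5000, 1.3000)
Δω = ω₁−ω₀ = (0.00360000, 0.09400000, -0.07500000)
ω₀×(Iω₀) = (0.0192, -0.0180, -0.0300)
applied torque τ = (0.0300, 0.1700, -0.1200)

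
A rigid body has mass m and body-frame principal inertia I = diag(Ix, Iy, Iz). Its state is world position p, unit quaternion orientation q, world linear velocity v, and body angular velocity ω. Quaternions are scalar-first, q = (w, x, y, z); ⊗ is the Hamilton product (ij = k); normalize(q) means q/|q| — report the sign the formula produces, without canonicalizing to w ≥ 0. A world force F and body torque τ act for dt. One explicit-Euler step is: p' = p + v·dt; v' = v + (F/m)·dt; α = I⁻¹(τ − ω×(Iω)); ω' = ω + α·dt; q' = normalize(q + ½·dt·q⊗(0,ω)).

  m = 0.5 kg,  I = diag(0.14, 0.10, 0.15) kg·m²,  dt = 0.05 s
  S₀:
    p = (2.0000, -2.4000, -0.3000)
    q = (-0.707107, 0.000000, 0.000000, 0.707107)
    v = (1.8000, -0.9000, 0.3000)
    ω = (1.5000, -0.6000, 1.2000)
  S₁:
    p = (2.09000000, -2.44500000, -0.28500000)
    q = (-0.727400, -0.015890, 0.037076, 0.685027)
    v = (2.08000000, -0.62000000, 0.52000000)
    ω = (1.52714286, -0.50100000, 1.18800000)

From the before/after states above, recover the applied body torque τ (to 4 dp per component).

rate change Δω = (0.02714286, 0.09900000, -0.01200000)
ω₀×(Iω₀) = (-0.0360, -0.0180, 0.0360)
τ = I·(Δω/dt) + ω₀×(Iω₀) = (0.0400, 0.1800, 0.0000)

τ = (0.0400, 0.1800, 0.0000)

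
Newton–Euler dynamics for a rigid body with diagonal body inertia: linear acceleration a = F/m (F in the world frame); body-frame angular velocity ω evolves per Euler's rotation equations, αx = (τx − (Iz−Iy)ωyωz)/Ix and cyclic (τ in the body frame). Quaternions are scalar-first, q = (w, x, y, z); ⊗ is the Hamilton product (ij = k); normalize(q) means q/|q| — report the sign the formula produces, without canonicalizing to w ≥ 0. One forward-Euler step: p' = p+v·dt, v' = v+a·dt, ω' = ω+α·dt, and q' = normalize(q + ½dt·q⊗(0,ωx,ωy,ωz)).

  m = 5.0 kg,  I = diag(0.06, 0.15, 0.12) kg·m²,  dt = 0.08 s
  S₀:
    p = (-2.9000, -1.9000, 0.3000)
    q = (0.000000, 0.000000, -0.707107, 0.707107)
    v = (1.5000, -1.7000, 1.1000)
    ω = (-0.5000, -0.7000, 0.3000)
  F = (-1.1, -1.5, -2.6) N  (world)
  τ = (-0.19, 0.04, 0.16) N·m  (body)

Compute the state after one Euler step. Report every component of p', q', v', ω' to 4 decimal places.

p' = (-2.7800, -2.0360, 0.3880)
q' = (-0.0283, 0.0113, -0.7208, 0.6925)
v' = (1.4824, -1.7240, 1.0584)
ω' = (-0.7617, -0.6835, 0.3857)

a = F/m = (-0.2200, -0.3000, -0.5200)
p' = p + v·dt = (-2.7800, -2.0360, 0.3880)
new velocity v' = (1.4824, -1.7240, 1.0584)
angular accel α = (-3.2717, 0.2067, 1.0708)
ω + α·dt = (-0.7617, -0.6835, 0.3857)
q⊗(0,ω) = (-0.7071070, 0.2828428, -0.3535535, -0.3535535)
updated quaternion q' = (-0.0283, 0.0113, -0.7208, 0.6925)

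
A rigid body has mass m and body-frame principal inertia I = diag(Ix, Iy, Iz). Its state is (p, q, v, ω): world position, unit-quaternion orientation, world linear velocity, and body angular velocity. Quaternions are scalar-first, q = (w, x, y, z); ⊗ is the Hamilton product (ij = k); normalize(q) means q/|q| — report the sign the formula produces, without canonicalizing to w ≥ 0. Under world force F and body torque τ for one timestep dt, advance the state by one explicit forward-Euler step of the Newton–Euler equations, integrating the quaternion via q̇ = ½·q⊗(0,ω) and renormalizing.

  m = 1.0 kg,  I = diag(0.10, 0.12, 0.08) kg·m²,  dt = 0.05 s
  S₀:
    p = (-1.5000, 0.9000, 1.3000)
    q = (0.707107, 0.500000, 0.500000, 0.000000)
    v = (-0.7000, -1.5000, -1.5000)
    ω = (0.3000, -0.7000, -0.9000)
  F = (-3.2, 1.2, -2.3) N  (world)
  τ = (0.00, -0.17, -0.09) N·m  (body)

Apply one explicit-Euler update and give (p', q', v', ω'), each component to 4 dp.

(τ − ω×Iω)/I = (0.2520, -1.3717, -1.0725)
ω + α·dt = (0.3126, -0.7686, -0.9536)
q⊗(0,ω) = (0.2000000, -0.2378679, -0.0449749, -1.1363963)
updated quaternion q' = (0.7118, 0.4938, 0.4987, -0.0284)
a = F/m = (-3.2000, 1.2000, -2.3000)
p + v·dt = (-1.5350, 0.8250, 1.2250)
new velocity v' = (-0.8600, -1.4400, -1.6150)

p' = (-1.5350, 0.8250, 1.2250)
q' = (0.7118, 0.4938, 0.4987, -0.0284)
v' = (-0.8600, -1.4400, -1.6150)
ω' = (0.3126, -0.7686, -0.9536)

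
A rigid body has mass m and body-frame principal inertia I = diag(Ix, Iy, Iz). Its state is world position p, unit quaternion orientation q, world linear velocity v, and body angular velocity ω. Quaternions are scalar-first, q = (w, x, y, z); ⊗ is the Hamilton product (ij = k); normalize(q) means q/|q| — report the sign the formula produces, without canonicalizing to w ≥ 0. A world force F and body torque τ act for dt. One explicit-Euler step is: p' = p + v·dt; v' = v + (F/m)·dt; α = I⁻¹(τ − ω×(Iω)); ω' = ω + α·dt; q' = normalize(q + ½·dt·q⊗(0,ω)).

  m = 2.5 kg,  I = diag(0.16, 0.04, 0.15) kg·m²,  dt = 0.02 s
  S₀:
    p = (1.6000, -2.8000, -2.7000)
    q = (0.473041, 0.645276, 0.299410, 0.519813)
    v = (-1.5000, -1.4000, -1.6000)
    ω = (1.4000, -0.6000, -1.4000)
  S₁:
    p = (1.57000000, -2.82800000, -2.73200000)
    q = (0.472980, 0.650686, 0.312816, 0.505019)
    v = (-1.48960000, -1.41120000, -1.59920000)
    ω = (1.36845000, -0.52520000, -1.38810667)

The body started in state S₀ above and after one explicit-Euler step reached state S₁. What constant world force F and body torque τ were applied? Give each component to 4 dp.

velocity change Δv = (0.01040000, -0.01120000, 0.00080000)
F = m·Δv/dt = (1.3000, -1.4000, 0.1000)
rate change Δω = (-0.03155000, 0.07480000, 0.01189333)
τ = I·(Δω/dt) + ω₀×(Iω₀) = (-0.1600, 0.1300, 0.1900)

F = (1.3000, -1.4000, 0.1000)
τ = (-0.1600, 0.1300, 0.1900)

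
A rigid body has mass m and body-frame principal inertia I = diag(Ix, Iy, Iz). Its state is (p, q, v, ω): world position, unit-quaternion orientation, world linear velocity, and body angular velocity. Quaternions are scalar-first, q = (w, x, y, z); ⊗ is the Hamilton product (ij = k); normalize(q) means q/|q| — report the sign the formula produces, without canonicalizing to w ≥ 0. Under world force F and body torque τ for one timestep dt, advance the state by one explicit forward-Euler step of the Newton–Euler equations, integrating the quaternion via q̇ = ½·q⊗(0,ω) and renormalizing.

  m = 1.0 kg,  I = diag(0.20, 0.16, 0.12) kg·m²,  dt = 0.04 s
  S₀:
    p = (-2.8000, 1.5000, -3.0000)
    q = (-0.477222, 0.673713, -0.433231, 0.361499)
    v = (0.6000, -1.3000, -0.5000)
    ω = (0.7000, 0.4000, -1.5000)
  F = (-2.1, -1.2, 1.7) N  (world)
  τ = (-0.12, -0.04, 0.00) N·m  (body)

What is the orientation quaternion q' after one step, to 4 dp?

2q̇ = q⊗(0,ω) = (0.2439418, 0.1711915, 1.0727300, 1.2885799)
q + ½dt·q⊗(0,ω), renormalized = (-0.4721, 0.6767, -0.4115, 0.3870)

q' = (-0.4721, 0.6767, -0.4115, 0.3870)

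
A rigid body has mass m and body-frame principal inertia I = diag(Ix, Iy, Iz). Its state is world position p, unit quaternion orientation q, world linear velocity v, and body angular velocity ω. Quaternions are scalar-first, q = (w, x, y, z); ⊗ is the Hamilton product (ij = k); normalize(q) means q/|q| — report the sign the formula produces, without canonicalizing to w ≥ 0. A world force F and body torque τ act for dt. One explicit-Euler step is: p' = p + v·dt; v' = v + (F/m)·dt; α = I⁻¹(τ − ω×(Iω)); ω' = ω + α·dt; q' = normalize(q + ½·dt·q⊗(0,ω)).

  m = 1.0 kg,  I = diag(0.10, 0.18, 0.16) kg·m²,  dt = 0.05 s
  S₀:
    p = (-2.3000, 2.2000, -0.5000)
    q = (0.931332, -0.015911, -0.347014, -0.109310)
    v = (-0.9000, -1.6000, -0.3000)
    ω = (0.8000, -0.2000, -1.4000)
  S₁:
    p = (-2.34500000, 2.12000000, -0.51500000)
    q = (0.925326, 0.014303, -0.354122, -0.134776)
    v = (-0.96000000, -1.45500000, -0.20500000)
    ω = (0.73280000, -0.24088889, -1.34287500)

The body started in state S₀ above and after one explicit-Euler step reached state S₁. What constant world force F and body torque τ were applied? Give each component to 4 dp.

F = (-1.2000, 2.9000, 1.9000)
τ = (-0.1400, -0.0800, 0.1700)

ω₁ − ω₀ = (-0.06720000, -0.04088889, 0.05712500)
ω₀×(Iω₀) = (-0.0056, 0.0672, -0.0128)
τ = I·(Δω/dt) + ω₀×(Iω₀) = (-0.1400, -0.0800, 0.1700)
v₁ − v₀ = (-0.06000000, 0.14500000, 0.09500000)
applied force F = (-1.2000, 2.9000, 1.9000)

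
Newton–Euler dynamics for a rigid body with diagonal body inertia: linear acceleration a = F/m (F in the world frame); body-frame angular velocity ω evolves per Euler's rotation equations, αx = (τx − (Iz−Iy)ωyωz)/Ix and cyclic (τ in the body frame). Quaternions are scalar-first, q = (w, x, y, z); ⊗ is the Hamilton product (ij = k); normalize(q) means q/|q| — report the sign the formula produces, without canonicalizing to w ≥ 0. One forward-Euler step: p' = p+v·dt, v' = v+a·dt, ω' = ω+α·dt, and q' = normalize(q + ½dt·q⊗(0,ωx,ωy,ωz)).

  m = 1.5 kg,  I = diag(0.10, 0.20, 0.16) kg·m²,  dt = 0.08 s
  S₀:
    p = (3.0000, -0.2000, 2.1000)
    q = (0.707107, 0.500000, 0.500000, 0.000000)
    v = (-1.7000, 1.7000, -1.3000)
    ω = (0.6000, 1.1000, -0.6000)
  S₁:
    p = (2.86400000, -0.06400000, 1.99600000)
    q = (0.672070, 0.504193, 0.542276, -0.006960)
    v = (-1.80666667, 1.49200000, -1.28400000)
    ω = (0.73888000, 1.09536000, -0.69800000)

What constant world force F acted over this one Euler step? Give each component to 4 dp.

F = (-2.0000, -3.9000, 0.3000)

Δv = v₁−v₀ = (-0.10666667, -0.20800000, 0.01600000)
m·(v₁−v₀)/dt = (-2.0000, -3.9000, 0.3000)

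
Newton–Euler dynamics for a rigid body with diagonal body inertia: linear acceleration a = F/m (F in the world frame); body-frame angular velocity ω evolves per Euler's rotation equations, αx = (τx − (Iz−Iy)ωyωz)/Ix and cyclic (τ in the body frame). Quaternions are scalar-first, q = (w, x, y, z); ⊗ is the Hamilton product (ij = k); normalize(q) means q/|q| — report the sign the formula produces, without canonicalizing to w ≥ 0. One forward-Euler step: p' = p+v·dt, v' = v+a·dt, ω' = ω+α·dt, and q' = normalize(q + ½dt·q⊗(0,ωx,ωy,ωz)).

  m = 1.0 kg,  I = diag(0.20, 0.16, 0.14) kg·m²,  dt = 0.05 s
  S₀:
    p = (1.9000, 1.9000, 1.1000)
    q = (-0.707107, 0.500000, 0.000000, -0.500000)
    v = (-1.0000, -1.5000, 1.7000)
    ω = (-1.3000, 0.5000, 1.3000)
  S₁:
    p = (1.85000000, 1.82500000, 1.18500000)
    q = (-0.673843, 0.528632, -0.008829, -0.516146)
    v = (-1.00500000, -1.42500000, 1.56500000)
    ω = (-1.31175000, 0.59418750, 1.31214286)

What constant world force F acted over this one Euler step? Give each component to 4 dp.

Δv = v₁−v₀ = (-0.00500000, 0.07500000, -0.13500000)
F = m·Δv/dt = (-0.1000, 1.5000, -2.7000)

F = (-0.1000, 1.5000, -2.7000)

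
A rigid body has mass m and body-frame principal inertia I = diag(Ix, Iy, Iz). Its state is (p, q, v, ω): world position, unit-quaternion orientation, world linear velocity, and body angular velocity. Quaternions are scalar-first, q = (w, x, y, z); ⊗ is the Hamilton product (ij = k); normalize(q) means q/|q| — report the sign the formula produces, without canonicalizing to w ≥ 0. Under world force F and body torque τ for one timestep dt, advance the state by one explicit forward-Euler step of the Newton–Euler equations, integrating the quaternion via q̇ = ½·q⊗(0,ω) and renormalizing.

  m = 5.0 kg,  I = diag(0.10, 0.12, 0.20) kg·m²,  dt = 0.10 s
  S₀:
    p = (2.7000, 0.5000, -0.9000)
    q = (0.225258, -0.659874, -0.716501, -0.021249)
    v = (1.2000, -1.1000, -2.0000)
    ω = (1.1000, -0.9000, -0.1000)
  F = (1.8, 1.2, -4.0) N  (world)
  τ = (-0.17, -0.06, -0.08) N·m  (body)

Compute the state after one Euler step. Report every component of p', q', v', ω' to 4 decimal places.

p' = (2.8200, 0.3900, -1.1000)
q' = (0.2286, -0.6432, -0.7293, 0.0466)
v' = (1.2360, -1.0760, -2.0800)
ω' = (0.9228, -0.9592, -0.1301)

a = (0.3600, 0.2400, -0.8000)
p + v·dt = (2.8200, 0.3900, -1.1000)
v' = v + a·dt = (1.2360, -1.0760, -2.0800)
angular accel α = (-1.7720, -0.5917, -0.3010)
new body rate ω' = (0.9228, -0.9592, -0.1301)
Hamilton product q⊗(0,ω) = (0.0788856, 0.3003098, -0.2920935, 1.3595119)
updated quaternion q' = (0.2286, -0.6432, -0.7293, 0.0466)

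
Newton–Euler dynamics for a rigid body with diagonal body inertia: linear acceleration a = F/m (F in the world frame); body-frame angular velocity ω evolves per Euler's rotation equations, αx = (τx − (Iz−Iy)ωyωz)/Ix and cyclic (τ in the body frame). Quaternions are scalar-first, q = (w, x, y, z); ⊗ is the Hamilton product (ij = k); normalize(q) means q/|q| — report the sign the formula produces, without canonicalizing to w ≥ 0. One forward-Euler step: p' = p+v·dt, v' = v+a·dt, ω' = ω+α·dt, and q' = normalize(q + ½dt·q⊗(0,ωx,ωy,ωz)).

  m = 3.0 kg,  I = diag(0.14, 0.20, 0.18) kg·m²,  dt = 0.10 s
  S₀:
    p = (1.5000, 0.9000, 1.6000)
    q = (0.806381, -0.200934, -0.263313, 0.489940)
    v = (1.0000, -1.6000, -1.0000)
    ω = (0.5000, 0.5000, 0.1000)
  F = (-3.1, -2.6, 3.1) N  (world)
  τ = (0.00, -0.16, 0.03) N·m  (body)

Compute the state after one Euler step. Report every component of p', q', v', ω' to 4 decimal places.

a = (-1.0333, -0.8667, 1.0333)
p + v·dt = (1.6000, 0.7400, 1.5000)
new velocity v' = (0.8967, -1.6867, -0.8967)
ω×(Iω) gyroscopic = (-0.0010, -0.0020, 0.0150)
(τ − ω×Iω)/I = (0.0071, -0.7900, 0.0833)
new body rate ω' = (0.5007, 0.4210, 0.1083)
Hamilton product q⊗(0,ω) = (0.1831295, 0.1318892, 0.6682539, 0.1118276)
q + ½dt·q⊗(0,ω), renormalized = (0.8150, -0.1942, -0.2298, 0.4952)

p' = (1.6000, 0.7400, 1.5000)
q' = (0.8150, -0.1942, -0.2298, 0.4952)
v' = (0.8967, -1.6867, -0.8967)
ω' = (0.5007, 0.4210, 0.1083)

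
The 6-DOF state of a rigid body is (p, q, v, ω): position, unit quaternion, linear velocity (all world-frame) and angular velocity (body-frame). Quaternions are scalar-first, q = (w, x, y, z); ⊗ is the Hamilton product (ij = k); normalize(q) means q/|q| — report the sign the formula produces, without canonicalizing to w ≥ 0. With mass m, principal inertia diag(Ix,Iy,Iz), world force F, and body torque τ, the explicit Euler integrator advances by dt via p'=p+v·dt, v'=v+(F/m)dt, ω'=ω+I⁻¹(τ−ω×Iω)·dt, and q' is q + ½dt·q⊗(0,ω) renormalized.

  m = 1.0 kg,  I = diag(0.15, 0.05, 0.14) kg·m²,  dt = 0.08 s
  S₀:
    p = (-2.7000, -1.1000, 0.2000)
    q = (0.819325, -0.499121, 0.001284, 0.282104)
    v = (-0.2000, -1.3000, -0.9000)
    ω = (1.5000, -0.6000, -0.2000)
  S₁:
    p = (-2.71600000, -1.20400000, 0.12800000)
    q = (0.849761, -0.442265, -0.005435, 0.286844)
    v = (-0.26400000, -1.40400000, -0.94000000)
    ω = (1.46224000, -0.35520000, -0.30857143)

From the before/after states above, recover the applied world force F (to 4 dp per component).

F = (-0.8000, -1.3000, -0.5000)

velocity change Δv = (-0.06400000, -0.10400000, -0.04000000)
F = m·Δv/dt = (-0.8000, -1.3000, -0.5000)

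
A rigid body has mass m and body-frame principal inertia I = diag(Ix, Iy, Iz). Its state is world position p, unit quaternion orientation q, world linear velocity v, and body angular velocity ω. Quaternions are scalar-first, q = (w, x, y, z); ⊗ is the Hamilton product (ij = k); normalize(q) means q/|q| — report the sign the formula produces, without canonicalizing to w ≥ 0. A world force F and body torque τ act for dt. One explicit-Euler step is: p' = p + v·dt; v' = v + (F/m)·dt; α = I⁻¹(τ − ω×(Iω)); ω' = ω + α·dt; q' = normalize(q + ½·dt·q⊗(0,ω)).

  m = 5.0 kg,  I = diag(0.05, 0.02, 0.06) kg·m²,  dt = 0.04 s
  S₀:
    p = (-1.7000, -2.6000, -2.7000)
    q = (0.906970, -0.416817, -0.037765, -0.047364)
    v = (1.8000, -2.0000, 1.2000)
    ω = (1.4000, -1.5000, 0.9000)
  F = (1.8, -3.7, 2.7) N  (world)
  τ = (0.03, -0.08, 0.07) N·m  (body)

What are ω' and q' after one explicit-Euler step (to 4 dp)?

ω' = (1.4672, -1.6348, 0.9047)
q' = (0.9174, -0.3931, -0.0587, -0.0175)

precession coupling ω×(Iω) = (-0.0540, -0.0126, 0.0630)
α = I⁻¹(τ − ω×Iω) = (1.6800, -3.3700, 0.1167)
ω' = ω + α·dt = (1.4672, -1.6348, 0.9047)
2q̇ = q⊗(0,ω) = (0.5695239, 1.1647235, -1.0516293, 1.4943695)
updated quaternion q' = (0.9174, -0.3931, -0.0587, -0.0175)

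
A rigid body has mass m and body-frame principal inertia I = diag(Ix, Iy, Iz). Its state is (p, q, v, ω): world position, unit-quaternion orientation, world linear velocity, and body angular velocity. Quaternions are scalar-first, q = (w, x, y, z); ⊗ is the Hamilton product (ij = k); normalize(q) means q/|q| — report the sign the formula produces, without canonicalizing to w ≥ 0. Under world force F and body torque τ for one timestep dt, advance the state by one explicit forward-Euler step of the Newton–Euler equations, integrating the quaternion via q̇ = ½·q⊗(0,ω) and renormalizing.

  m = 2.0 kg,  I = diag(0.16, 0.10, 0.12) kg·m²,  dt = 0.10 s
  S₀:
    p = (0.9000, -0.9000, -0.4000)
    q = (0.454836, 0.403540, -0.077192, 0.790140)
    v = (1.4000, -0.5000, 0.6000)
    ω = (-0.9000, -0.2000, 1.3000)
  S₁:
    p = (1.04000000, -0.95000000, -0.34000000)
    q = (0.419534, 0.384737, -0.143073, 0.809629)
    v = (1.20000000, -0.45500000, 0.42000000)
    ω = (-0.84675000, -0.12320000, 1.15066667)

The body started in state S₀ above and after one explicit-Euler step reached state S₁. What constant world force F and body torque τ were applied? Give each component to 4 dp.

velocity change Δv = (-0.20000000, 0.04500000, -0.18000000)
applied force F = (-4.0000, 0.9000, -3.6000)
Δω = ω₁−ω₀ = (0.05325000, 0.07680000, -0.14933333)
ω₀×(Iω₀) = (-0.0052, -0.0468, -0.0108)
applied torque τ = (0.0800, 0.0300, -0.1900)

F = (-4.0000, 0.9000, -3.6000)
τ = (0.0800, 0.0300, -0.1900)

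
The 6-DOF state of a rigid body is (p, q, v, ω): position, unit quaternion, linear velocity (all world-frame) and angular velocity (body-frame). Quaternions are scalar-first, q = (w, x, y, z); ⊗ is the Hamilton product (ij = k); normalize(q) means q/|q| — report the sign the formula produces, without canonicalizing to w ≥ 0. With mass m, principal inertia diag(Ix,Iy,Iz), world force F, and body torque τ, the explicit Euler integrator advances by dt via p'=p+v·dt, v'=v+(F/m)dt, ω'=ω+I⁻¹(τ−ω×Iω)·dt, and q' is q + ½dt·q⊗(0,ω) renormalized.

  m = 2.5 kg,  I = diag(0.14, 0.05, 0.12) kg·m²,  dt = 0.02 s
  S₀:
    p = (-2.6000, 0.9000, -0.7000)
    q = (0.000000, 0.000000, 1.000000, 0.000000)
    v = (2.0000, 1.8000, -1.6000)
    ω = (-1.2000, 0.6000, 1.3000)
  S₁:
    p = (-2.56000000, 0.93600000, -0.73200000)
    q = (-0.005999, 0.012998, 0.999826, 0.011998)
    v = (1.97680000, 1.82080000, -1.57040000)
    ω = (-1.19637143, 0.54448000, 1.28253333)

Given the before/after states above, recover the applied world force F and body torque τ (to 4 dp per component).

velocity change Δv = (-0.02320000, 0.02080000, 0.02960000)
applied force F = (-2.9000, 2.6000, 3.7000)
ω₁ − ω₀ = (0.00362857, -0.05552000, -0.01746667)
gyro term ω₀×Iω₀ = (0.0546, -0.0312, 0.0648)
I·α + gyro = (0.0800, -0.1700, -0.0400)

F = (-2.9000, 2.6000, 3.7000)
τ = (0.0800, -0.1700, -0.0400)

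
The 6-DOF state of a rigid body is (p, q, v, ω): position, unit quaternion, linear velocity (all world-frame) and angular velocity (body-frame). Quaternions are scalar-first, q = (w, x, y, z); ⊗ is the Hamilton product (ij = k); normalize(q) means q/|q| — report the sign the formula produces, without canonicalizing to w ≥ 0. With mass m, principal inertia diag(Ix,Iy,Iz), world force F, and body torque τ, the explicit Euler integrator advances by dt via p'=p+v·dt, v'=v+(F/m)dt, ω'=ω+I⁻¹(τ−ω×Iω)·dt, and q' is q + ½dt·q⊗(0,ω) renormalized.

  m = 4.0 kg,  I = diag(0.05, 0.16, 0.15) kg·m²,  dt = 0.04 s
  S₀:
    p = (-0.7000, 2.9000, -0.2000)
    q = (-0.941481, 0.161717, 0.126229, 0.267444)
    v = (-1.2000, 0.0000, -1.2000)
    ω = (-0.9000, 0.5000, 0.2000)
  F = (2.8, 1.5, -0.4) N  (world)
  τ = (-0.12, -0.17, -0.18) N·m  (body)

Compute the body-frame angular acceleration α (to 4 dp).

α = (-2.3800, -1.1750, -0.8700)

precession coupling ω×(Iω) = (-0.0010, 0.0180, -0.0495)
(τ − ω×Iω)/I = (-2.3800, -1.1750, -0.8700)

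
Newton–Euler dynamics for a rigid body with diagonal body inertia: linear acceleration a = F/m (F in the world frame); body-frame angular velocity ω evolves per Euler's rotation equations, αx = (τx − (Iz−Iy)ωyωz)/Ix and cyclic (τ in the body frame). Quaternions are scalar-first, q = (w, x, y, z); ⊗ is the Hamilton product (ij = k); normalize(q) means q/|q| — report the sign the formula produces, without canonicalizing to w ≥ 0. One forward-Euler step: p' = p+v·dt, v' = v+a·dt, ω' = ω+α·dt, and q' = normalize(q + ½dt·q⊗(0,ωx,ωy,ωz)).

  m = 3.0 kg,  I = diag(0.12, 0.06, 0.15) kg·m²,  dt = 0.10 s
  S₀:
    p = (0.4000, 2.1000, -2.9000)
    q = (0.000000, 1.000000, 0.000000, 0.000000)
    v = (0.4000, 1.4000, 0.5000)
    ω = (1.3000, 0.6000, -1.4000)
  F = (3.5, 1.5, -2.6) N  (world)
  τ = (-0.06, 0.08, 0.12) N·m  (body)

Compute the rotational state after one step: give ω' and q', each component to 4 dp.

ω' = (1.3130, 0.6423, -1.2888)
q' = (-0.0647, 0.9950, 0.0697, 0.0299)

α = I⁻¹(τ − ω×Iω) = (0.1300, 0.4233, 1.1120)
ω' = ω + α·dt = (1.3130, 0.6423, -1.2888)
q⊗(0,ω) = (-1.3000000, 0.0000000, 1.4000000, 0.6000000)
updated quaternion q' = (-0.0647, 0.9950, 0.0697, 0.0299)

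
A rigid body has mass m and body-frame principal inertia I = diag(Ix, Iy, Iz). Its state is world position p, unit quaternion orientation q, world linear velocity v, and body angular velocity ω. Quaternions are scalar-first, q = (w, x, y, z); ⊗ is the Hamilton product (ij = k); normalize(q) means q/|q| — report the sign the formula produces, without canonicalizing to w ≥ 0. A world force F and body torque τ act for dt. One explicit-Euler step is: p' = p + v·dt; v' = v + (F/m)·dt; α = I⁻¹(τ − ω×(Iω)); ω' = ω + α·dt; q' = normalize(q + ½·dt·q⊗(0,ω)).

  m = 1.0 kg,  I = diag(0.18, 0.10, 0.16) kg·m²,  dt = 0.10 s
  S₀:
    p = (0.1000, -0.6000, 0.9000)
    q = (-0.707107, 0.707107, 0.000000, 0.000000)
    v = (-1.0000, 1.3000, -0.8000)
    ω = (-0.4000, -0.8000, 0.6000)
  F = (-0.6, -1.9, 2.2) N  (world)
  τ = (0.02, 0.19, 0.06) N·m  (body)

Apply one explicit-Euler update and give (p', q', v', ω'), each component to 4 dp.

(τ − ω×Iω)/I = (0.2711, 1.9480, 0.5350)
ω + α·dt = (-0.3729, -0.6052, 0.6535)
q⊗(0,ω) = (0.2828428, 0.2828428, 0.1414214, -0.9899498)
q + ½dt·q⊗(0,ω), renormalized = (-0.6920, 0.7202, 0.0071, -0.0494)
p + v·dt = (0.0000, -0.4700, 0.8200)
v' = v + a·dt = (-1.0600, 1.1100, -0.5800)

p' = (0.0000, -0.4700, 0.8200)
q' = (-0.6920, 0.7202, 0.0071, -0.0494)
v' = (-1.0600, 1.1100, -0.5800)
ω' = (-0.3729, -0.6052, 0.6535)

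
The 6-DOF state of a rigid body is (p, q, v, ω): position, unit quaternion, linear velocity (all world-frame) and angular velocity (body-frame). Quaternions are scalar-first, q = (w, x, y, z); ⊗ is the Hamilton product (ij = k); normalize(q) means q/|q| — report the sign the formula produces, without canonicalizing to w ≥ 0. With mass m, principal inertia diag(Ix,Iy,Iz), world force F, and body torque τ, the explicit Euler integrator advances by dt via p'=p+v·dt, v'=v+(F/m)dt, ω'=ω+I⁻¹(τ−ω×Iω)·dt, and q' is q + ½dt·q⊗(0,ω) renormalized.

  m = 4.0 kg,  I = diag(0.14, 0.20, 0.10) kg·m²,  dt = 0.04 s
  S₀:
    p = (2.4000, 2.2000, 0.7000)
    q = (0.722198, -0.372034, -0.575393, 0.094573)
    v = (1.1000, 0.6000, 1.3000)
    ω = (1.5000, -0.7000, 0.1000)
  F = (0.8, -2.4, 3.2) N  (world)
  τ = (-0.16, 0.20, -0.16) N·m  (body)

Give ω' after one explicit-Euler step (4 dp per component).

ω' = (1.4523, -0.6612, 0.0612)

angular accel α = (-1.1929, 0.9700, -0.9700)
ω + α·dt = (1.4523, -0.6612, 0.0612)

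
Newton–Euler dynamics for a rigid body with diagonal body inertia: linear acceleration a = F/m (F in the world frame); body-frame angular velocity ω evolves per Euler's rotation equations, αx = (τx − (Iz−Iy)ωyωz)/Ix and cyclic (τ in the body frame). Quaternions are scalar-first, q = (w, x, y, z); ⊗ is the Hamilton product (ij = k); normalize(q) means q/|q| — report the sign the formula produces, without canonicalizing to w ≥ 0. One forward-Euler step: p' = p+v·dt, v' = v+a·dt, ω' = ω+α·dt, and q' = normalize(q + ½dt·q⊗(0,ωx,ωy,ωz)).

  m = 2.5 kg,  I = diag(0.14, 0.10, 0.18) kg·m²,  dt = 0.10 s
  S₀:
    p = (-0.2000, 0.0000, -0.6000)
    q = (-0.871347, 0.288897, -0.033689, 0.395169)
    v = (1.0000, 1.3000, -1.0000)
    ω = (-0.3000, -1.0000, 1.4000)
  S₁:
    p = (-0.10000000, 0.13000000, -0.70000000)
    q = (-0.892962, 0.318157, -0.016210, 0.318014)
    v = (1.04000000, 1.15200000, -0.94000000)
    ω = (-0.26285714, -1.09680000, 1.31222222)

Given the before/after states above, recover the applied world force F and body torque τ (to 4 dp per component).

F = (1.0000, -3.7000, 1.5000)
τ = (-0.0600, -0.0800, -0.1700)

Δω = ω₁−ω₀ = (0.03714286, -0.09680000, -0.08777778)
τ = I·(Δω/dt) + ω₀×(Iω₀) = (-0.0600, -0.0800, -0.1700)
velocity change Δv = (0.04000000, -0.14800000, 0.06000000)
F = m·Δv/dt = (1.0000, -3.7000, 1.5000)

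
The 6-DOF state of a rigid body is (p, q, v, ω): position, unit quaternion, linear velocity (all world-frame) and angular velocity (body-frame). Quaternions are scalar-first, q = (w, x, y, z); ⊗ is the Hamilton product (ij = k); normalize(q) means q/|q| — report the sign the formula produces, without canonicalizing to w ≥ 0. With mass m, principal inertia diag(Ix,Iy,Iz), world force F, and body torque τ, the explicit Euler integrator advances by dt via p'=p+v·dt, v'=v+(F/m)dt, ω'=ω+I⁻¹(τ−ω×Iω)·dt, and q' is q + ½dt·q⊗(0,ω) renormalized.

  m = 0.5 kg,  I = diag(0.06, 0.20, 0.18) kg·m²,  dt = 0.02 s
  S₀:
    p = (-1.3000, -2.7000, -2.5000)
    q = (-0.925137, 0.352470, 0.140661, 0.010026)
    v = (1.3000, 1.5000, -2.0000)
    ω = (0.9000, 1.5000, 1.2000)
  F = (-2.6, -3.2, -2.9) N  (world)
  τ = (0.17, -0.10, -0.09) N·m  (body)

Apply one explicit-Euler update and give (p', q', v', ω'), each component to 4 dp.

p' = (-1.2740, -2.6700, -2.5400)
q' = (-0.9303, 0.3456, 0.1226, 0.0029)
v' = (1.1960, 1.3720, -2.1160)
ω' = (0.9687, 1.5030, 1.1690)

p + v·dt = (-1.2740, -2.6700, -2.5400)
v' = v + a·dt = (1.1960, 1.3720, -2.1160)
α = I⁻¹(τ − ω×Iω) = (3.4333, 0.1480, -1.5500)
ω' = ω + α·dt = (0.9687, 1.5030, 1.1690)
2q̇ = q⊗(0,ω) = (-0.5402457, -0.6788691, -1.8016461, -0.7080543)
q + ½dt·q⊗(0,ω), renormalized = (-0.9303, 0.3456, 0.1226, 0.0029)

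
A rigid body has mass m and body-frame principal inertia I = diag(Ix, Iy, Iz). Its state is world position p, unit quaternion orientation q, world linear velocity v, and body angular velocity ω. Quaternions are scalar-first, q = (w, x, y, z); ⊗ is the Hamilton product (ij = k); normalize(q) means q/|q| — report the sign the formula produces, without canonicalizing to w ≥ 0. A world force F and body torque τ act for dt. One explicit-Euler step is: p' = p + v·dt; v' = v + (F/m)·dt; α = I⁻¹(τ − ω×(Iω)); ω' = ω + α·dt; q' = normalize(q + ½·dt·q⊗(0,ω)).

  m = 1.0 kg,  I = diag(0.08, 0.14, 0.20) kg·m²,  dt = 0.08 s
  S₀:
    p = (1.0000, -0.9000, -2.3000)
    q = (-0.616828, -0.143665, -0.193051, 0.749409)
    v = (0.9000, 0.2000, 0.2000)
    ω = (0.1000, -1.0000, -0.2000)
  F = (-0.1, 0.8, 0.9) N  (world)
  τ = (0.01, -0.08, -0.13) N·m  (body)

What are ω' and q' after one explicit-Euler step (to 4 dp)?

ω' = (0.0980, -1.0471, -0.2496)
q' = (-0.6175, -0.1145, -0.1664, 0.7602)

ω×(Iω) gyroscopic = (0.0120, 0.0024, -0.0060)
(τ − ω×Iω)/I = (-0.0250, -0.5886, -0.6200)
ω' = ω + α·dt = (0.0980, -1.0471, -0.2496)
Hamilton product q⊗(0,ω) = (-0.0288027, 0.7263364, 0.6630359, 0.2863357)
q' = normalize(q + ½dt·q⊗(0,ω)) = (-0.6175, -0.1145, -0.1664, 0.7602)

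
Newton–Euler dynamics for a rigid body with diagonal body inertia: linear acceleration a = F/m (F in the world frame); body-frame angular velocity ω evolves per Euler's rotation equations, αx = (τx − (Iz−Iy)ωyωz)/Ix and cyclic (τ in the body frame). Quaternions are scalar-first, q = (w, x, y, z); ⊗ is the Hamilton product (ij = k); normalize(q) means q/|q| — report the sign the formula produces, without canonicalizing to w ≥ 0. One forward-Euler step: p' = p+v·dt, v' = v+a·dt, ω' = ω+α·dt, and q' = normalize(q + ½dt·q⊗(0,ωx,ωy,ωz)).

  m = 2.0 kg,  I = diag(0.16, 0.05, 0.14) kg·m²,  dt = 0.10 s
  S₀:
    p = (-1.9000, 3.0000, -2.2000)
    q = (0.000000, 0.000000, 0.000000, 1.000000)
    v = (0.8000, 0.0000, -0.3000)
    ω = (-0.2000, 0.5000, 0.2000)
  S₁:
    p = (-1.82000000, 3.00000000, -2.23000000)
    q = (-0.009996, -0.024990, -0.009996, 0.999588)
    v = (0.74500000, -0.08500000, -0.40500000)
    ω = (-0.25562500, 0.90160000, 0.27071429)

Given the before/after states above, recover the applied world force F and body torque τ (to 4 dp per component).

Δv = v₁−v₀ = (-0.05500000, -0.08500000, -0.10500000)
applied force F = (-1.1000, -1.7000, -2.1000)
ω₁ − ω₀ = (-0.05562500, 0.40160000, 0.07071429)
precession coupling = (0.0090, -0.0008, 0.0110)
applied torque τ = (-0.0800, 0.2000, 0.1100)

F = (-1.1000, -1.7000, -2.1000)
τ = (-0.0800, 0.2000, 0.1100)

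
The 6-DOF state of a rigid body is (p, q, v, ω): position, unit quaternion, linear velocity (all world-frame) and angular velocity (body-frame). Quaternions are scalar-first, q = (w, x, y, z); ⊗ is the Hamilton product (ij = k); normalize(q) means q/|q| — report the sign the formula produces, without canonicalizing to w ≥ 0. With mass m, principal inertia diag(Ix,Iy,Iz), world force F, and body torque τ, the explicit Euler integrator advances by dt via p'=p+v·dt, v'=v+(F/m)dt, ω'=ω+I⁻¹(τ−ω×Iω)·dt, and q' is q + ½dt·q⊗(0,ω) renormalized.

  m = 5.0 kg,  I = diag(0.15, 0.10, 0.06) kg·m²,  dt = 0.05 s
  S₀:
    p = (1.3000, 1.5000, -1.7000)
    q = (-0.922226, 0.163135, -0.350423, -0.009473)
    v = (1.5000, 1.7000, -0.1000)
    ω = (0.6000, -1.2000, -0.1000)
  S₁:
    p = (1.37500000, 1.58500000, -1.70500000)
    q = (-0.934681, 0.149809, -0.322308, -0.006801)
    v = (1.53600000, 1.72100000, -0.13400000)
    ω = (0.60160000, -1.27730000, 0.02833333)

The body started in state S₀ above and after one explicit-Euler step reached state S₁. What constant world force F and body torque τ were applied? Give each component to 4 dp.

F = (3.6000, 2.1000, -3.4000)
τ = (0.0000, -0.1600, 0.1900)

velocity change Δv = (0.03600000, 0.02100000, -0.03400000)
applied force F = (3.6000, 2.1000, -3.4000)
ω₁ − ω₀ = (0.00160000, -0.07730000, 0.12833333)
ω₀×(Iω₀) = (-0.0048, -0.0054, 0.0360)
applied torque τ = (0.0000, -0.1600, 0.1900)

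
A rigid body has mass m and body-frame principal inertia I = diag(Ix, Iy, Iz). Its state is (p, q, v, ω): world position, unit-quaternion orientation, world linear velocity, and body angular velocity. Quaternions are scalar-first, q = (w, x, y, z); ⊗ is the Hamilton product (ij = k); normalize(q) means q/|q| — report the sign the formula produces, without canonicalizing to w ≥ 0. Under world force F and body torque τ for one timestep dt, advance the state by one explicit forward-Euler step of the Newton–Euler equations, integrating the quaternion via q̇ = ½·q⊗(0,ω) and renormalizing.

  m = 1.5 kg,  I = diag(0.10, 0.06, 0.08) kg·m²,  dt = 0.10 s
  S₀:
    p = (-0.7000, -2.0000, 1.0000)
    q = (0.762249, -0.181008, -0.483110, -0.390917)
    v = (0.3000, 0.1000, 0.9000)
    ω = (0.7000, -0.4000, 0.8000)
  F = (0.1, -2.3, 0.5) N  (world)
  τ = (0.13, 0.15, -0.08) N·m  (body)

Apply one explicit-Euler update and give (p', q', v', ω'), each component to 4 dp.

(τ − ω×Iω)/I = (1.3640, 2.3133, -1.1400)
new body rate ω' = (0.8364, -0.1687, 0.6860)
Hamilton product q⊗(0,ω) = (0.2461952, -0.0092805, -0.4337351, 1.0203794)
updated quaternion q' = (0.7733, -0.1812, -0.5040, -0.3394)
new position p' = (-0.6700, -1.9900, 1.0900)
v' = v + a·dt = (0.3067, -0.0533, 0.9333)

p' = (-0.6700, -1.9900, 1.0900)
q' = (0.7733, -0.1812, -0.5040, -0.3394)
v' = (0.3067, -0.0533, 0.9333)
ω' = (0.8364, -0.1687, 0.6860)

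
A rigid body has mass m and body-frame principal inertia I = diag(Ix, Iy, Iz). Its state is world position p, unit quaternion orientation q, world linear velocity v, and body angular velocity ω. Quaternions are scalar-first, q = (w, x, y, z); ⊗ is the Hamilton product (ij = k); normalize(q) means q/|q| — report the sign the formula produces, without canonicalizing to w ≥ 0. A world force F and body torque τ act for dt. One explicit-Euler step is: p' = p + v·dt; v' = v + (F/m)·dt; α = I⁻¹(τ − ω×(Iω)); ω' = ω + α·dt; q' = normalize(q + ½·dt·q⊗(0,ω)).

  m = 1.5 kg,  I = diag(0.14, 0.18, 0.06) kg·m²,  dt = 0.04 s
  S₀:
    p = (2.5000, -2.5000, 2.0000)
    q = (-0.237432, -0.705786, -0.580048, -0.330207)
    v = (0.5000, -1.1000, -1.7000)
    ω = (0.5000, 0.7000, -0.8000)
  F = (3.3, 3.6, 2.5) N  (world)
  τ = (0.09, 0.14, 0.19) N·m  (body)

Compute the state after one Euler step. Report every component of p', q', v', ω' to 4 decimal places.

p' = (2.5200, -2.5440, 1.9320)
q' = (-0.2275, -0.6941, -0.5978, -0.3304)
v' = (0.5880, -1.0040, -1.6333)
ω' = (0.5065, 0.7382, -0.6827)

α = I⁻¹(τ − ω×Iω) = (0.1629, 0.9556, 2.9333)
new body rate ω' = (0.5065, 0.7382, -0.6827)
2q̇ = q⊗(0,ω) = (0.4947610, 0.5764673, -0.8959347, -0.0140806)
q' = normalize(q + ½dt·q⊗(0,ω)) = (-0.2275, -0.6941, -0.5978, -0.3304)
linear accel F/m = (2.2000, 2.4000, 1.6667)
p' = p + v·dt = (2.5200, -2.5440, 1.9320)
v + (F/m)dt = (0.5880, -1.0040, -1.6333)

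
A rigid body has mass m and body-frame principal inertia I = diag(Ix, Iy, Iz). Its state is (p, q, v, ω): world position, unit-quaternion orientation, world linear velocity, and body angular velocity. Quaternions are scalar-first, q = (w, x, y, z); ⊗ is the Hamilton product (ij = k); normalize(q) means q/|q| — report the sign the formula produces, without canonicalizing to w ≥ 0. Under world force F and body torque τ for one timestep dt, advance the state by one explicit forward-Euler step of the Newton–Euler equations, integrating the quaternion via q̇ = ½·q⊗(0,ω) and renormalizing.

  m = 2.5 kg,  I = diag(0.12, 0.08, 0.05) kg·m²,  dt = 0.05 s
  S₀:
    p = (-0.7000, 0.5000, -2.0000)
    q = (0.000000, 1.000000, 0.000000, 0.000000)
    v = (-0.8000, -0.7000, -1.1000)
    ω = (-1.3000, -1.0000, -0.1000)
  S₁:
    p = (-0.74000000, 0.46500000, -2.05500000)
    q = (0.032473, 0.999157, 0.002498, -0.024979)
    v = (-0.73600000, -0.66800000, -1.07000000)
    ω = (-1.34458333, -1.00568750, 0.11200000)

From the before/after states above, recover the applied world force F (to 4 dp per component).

F = (3.2000, 1.6000, 1.5000)

v₁ − v₀ = (0.06400000, 0.03200000, 0.03000000)
F = m·Δv/dt = (3.2000, 1.6000, 1.5000)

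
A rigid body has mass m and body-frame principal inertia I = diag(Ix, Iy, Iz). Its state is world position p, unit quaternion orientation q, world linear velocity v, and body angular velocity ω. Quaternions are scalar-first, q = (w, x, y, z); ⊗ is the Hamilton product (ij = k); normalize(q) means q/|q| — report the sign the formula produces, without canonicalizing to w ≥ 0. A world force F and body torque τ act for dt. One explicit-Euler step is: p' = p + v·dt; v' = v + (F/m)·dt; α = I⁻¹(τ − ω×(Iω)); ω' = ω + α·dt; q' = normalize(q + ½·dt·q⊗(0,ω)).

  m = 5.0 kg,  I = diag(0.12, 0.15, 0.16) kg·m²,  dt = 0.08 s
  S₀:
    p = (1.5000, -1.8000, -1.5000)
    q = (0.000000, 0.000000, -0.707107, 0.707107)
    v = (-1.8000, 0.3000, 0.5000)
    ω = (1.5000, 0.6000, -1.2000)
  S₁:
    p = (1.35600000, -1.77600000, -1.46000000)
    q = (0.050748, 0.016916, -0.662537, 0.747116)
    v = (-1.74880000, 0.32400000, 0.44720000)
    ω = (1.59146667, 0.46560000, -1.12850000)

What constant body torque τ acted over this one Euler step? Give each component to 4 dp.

τ = (0.1300, -0.1800, 0.1700)

ω₁ − ω₀ = (0.09146667, -0.13440000, 0.07150000)
gyro term ω₀×Iω₀ = (-0.0072, 0.0720, 0.0270)
τ = I·(Δω/dt) + ω₀×(Iω₀) = (0.1300, -0.1800, 0.1700)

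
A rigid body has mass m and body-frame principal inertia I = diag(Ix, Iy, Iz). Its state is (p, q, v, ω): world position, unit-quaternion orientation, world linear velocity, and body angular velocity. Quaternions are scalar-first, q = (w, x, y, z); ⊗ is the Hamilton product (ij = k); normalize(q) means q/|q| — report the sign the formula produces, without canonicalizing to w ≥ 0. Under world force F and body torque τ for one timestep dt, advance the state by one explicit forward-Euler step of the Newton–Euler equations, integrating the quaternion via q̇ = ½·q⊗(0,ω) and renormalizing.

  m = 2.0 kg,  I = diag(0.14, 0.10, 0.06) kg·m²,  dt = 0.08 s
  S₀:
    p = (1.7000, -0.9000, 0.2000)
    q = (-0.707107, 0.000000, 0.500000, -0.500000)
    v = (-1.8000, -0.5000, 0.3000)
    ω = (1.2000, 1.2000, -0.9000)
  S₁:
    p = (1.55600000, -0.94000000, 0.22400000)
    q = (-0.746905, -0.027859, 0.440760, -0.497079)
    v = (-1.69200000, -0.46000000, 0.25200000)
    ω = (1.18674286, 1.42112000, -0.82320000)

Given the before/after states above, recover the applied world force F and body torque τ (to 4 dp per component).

rate change Δω = (-0.01325714, 0.22112000, 0.07680000)
τ = I·(Δω/dt) + ω₀×(Iω₀) = (0.0200, 0.1900, 0.0000)
v₁ − v₀ = (0.10800000, 0.04000000, -0.04800000)
F = m·Δv/dt = (2.7000, 1.0000, -1.2000)

F = (2.7000, 1.0000, -1.2000)
τ = (0.0200, 0.1900, 0.0000)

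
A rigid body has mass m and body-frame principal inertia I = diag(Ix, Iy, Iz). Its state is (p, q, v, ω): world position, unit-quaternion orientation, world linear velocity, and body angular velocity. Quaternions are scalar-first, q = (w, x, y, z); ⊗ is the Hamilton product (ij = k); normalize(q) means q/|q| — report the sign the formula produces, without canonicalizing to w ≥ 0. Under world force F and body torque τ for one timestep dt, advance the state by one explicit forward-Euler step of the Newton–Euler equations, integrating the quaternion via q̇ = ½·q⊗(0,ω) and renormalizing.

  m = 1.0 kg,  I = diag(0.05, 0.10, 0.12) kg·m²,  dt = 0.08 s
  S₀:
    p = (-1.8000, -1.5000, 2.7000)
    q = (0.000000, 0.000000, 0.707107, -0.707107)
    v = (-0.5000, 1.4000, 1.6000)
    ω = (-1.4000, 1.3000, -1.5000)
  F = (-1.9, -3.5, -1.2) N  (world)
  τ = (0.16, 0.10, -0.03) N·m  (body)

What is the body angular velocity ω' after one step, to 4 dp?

ω' = (-1.0816, 1.4976, -1.4593)

precession coupling ω×(Iω) = (-0.0390, -0.1470, -0.0910)
α = I⁻¹(τ − ω×Iω) = (3.9800, 2.4700, 0.5083)
ω + α·dt = (-1.0816, 1.4976, -1.4593)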